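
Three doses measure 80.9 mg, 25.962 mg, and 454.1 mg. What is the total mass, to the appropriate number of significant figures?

561.0 mg

80.9 mg + 25.962 mg + 454.1 mg = 560.962 mg.
Addition/subtraction keeps the fewest decimal places: 80.9 → 1 decimal place, 25.962 → 3 decimal places, 454.1 → 1 decimal place; limit is 1.
Rounded to 1 decimal place: 561.0 mg.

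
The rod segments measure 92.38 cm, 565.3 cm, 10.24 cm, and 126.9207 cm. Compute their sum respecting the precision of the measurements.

794.8 cm

92.38 cm + 565.3 cm + 10.24 cm + 126.9207 cm = 794.8407 cm.
Addition/subtraction keeps the fewest decimal places: 92.38 → 2 decimal places, 565.3 → 1 decimal place, 10.24 → 2 decimal places, 126.9207 → 4 decimal places; limit is 1.
Rounded to 1 decimal place: 794.8 cm.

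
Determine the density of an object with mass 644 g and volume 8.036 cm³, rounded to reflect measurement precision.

density = 644 g ÷ 8.036 cm³ = 80.1393728223… g/cm³.
644 has 3 significant figures; 8.036 has 4.
Division/multiplication keeps the fewest: 3 significant figures.
Rounded: 80.1 g/cm³.

80.1 g/cm³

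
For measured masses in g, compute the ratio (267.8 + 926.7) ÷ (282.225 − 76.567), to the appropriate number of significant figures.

267.8 + 926.7 = 1194.5, limited to 1 d.p. → 5 s.f.; 282.225 − 76.567 = 205.658, limited to 3 d.p. → 6 s.f.
Carrying full precision, 1194.5 ÷ 205.658 = 5.80818640656…; keep min(5, 6) = 5 s.f.
Rounded to 5 significant figures: 5.8082.

5.8082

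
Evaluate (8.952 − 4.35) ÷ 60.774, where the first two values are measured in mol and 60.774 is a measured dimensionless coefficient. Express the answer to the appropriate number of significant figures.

7.57 × 10⁻² mol

8.952 mol − 4.35 mol = 4.602 mol; the difference is limited to 2 decimal places (3 s.f.).
Carrying full precision, 4.602 ÷ 60.774 = 0.0757231710929… mol; 60.774 has 5 s.f., so the result keeps min(3, 5) = 3 s.f.
Rounded to 3 significant figures: 7.57 × 10⁻² mol.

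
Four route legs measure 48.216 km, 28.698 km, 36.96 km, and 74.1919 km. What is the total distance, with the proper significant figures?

188.07 km

48.216 km + 28.698 km + 36.96 km + 74.1919 km = 188.0659 km.
Addition/subtraction keeps the fewest decimal places: 48.216 → 3 decimal places, 28.698 → 3 decimal places, 36.96 → 2 decimal places, 74.1919 → 4 decimal places; limit is 2.
Rounded to 2 decimal places: 188.07 km.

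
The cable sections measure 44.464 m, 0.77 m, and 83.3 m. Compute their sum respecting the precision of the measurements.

128.5 m

44.464 m + 0.77 m + 83.3 m = 128.534 m.
Addition/subtraction keeps the fewest decimal places: 44.464 → 3 decimal places, 0.77 → 2 decimal places, 83.3 → 1 decimal place; limit is 1.
Rounded to 1 decimal place: 128.5 m.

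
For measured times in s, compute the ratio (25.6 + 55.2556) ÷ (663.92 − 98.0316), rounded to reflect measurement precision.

25.6 + 55.2556 = 80.8556, limited to 1 d.p. → 3 s.f.; 663.92 − 98.0316 = 565.8884, limited to 2 d.p. → 5 s.f.
Carrying full precision, 80.8556 ÷ 565.8884 = 0.142882589571…; keep min(3, 5) = 3 s.f.
Rounded to 3 significant figures: 0.143.

0.143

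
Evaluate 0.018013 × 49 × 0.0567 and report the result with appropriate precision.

0.018013 × 49 × 0.0567 = 0.0500455179
Multiplication/division keeps the fewest significant figures: 0.018013 → 5 s.f., 49 → 2 s.f., 0.0567 → 3 s.f.; limit is 2.
Rounded to 2 significant figures: 5.0 × 10⁻².

5.0 × 10⁻²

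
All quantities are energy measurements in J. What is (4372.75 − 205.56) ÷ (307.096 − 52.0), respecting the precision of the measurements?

16.34

4372.75 − 205.56 = 4167.19, limited to 2 d.p. → 6 s.f.; 307.096 − 52.0 = 255.096, limited to 1 d.p. → 4 s.f.
Carrying full precision, 4167.19 ÷ 255.096 = 16.3357716311…; keep min(6, 4) = 4 s.f.
Rounded to 4 significant figures: 16.34.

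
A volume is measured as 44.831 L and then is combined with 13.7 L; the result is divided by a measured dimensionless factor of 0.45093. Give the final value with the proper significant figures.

44.831 L + 13.7 L = 58.531 L; the sum is limited to 1 decimal place (3 s.f.).
Carrying full precision, 58.531 ÷ 0.45093 = 129.800634245… L; 0.45093 has 5 s.f., so the result keeps min(3, 5) = 3 s.f.
Rounded to 3 significant figures: 130. L.

130. L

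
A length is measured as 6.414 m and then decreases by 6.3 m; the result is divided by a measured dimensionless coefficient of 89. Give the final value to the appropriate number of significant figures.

6.414 m − 6.3 m = 0.114 m; the difference is limited to 1 decimal place (1 s.f.).
Carrying full precision, 0.114 ÷ 89 = 0.0012808988764… m; 89 has 2 s.f., so the result keeps min(1, 2) = 1 s.f.
Rounded to 1 significant figure: 0.001 m.

0.001 m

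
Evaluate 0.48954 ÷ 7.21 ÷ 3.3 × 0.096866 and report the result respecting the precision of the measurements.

0.48954 ÷ 7.21 ÷ 3.3 × 0.096866 = 0.00199301398058…
Multiplication/division keeps the fewest significant figures: 0.48954 → 5 s.f., 7.21 → 3 s.f., 3.3 → 2 s.f., 0.096866 → 5 s.f.; limit is 2.
Rounded to 2 significant figures: 0.0020.

0.0020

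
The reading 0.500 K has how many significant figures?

0.500: leading zeros are not significant; trailing zeros after a decimal point are significant.

3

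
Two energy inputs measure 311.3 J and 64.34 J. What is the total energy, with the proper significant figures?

375.6 J

311.3 J + 64.34 J = 375.64 J.
Addition/subtraction keeps the fewest decimal places: 311.3 → 1 decimal place, 64.34 → 2 decimal places; limit is 1.
Rounded to 1 decimal place: 375.6 J.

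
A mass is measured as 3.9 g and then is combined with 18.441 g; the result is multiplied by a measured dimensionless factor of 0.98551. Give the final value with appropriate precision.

3.9 g + 18.441 g = 22.341 g; the sum is limited to 1 decimal place (3 s.f.).
Carrying full precision, 22.341 × 0.98551 = 22.01727891 g; 0.98551 has 5 s.f., so the result keeps min(3, 5) = 3 s.f.
Rounded to 3 significant figures: 22.0 g.

22.0 g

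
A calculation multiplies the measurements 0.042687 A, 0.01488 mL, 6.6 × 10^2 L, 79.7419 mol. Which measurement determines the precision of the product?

6.6 × 10^2 L

0.042687 A → 5 s.f.; 0.01488 mL → 4 s.f.; 6.6 × 10^2 L → 2 s.f.; 79.7419 mol → 6 s.f.
The fewest is 2 significant figures, from 6.6 × 10^2 L.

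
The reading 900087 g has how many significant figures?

900087: zeros between nonzero digits are significant.

6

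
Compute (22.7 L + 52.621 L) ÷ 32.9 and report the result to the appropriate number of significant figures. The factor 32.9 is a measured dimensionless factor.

22.7 L + 52.621 L = 75.321 L; the sum is limited to 1 decimal place (3 s.f.).
Carrying full precision, 75.321 ÷ 32.9 = 2.28939209726… L; 32.9 has 3 s.f., so the result keeps min(3, 3) = 3 s.f.
Rounded to 3 significant figures: 2.29 L.

2.29 L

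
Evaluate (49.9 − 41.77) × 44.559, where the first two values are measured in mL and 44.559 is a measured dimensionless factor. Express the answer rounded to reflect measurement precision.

3.6 × 10^2 mL

49.9 mL − 41.77 mL = 8.13 mL; the difference is limited to 1 decimal place (2 s.f.).
Carrying full precision, 8.13 × 44.559 = 362.26467 mL; 44.559 has 5 s.f., so the result keeps min(2, 5) = 2 s.f.
Rounded to 2 significant figures: 3.6 × 10^2 mL.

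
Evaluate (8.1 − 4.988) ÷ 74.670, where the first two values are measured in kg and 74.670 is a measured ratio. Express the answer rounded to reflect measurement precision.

8.1 kg − 4.988 kg = 3.112 kg; the difference is limited to 1 decimal place (2 s.f.).
Carrying full precision, 3.112 ÷ 74.670 = 0.0416767108611… kg; 74.670 has 5 s.f., so the result keeps min(2, 5) = 2 s.f.
Rounded to 2 significant figures: 0.042 kg.

0.042 kg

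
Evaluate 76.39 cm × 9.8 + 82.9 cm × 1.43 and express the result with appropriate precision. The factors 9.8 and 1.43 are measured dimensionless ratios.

8.7 × 10² cm

76.39 × 9.8 = 748.622 → 7.5 × 10² cm (2 s.f., last digit at the 10^1 place).
82.9 × 1.43 = 118.547 → 119 cm (3 s.f., last digit at the 10^0 place).
Sum: 867.169 cm; keep the coarser place, 10^1.
Result: 8.7 × 10² cm.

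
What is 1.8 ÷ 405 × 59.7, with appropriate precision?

0.27

1.8 ÷ 405 × 59.7 = 0.265333333333…
Multiplication/division keeps the fewest significant figures: 1.8 → 2 s.f., 405 → 3 s.f., 59.7 → 3 s.f.; limit is 2.
Rounded to 2 significant figures: 0.27.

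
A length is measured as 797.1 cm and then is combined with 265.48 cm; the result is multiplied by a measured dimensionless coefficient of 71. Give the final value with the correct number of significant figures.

797.1 cm + 265.48 cm = 1062.58 cm; the sum is limited to 1 decimal place (5 s.f.).
Carrying full precision, 1062.58 × 71 = 75443.18 cm; 71 has 2 s.f., so the result keeps min(5, 2) = 2 s.f.
Rounded to 2 significant figures: 7.5 × 10⁴ cm.

7.5 × 10⁴ cm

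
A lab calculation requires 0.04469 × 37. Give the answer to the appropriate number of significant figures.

0.04469 × 37 = 1.65353
Multiplication/division keeps the fewest significant figures: 0.04469 → 4 s.f., 37 → 2 s.f.; limit is 2.
Rounded to 2 significant figures: 1.7.

1.7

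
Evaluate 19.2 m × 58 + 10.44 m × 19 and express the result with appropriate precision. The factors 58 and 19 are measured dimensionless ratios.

19.2 × 58 = 1113.6 → 1.1 × 10³ m (2 s.f., last digit at the 10^2 place).
10.44 × 19 = 198.36 → 2.0 × 10² m (2 s.f., last digit at the 10^1 place).
Sum: 1311.96 m; keep the coarser place, 10^2.
Result: 1.3 × 10³ m.

1.3 × 10³ m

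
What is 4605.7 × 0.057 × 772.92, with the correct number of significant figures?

4605.7 × 0.057 × 772.92 = 202910.745708
Multiplication/division keeps the fewest significant figures: 4605.7 → 5 s.f., 0.057 → 2 s.f., 772.92 → 5 s.f.; limit is 2.
Rounded to 2 significant figures: 2.0 × 10^5.

2.0 × 10^5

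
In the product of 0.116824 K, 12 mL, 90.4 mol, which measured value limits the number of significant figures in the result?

0.116824 K → 6 s.f.; 12 mL → 2 s.f.; 90.4 mol → 3 s.f.
The fewest is 2 significant figures, from 12 mL.

12 mL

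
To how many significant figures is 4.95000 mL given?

4.95000: trailing zeros after a decimal point are significant.

6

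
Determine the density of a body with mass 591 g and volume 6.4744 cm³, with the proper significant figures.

density = 591 g ÷ 6.4744 cm³ = 91.2825898925… g/cm³.
591 has 3 significant figures; 6.4744 has 5.
Division/multiplication keeps the fewest: 3 significant figures.
Rounded: 91.3 g/cm³.

91.3 g/cm³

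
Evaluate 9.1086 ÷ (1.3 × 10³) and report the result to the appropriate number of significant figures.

9.1086 ÷ (1.3 × 10³) = 0.00700661538462…
Multiplication/division keeps the fewest significant figures: 9.1086 → 5 s.f., 1.3 × 10³ → 2 s.f.; limit is 2.
Rounded to 2 significant figures: 0.0070.

0.0070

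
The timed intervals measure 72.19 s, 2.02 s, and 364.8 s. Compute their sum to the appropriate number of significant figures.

439.0 s

72.19 s + 2.02 s + 364.8 s = 439.01 s.
Addition/subtraction keeps the fewest decimal places: 72.19 → 2 decimal places, 2.02 → 2 decimal places, 364.8 → 1 decimal place; limit is 1.
Rounded to 1 decimal place: 439.0 s.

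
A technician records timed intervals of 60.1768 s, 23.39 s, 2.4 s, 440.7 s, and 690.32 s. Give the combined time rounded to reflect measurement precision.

1217.0 s

60.1768 s + 23.39 s + 2.4 s + 440.7 s + 690.32 s = 1216.9868 s.
Addition/subtraction keeps the fewest decimal places: 60.1768 → 4 decimal places, 23.39 → 2 decimal places, 2.4 → 1 decimal place, 440.7 → 1 decimal place, 690.32 → 2 decimal places; limit is 1.
Rounded to 1 decimal place: 1217.0 s.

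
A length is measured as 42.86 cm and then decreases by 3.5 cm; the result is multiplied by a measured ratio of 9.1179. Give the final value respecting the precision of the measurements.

42.86 cm − 3.5 cm = 39.36 cm; the difference is limited to 1 decimal place (3 s.f.).
Carrying full precision, 39.36 × 9.1179 = 358.880544 cm; 9.1179 has 5 s.f., so the result keeps min(3, 5) = 3 s.f.
Rounded to 3 significant figures: 359 cm.

359 cm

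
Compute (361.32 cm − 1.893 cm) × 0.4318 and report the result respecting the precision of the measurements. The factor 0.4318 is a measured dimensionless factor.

361.32 cm − 1.893 cm = 359.427 cm; the difference is limited to 2 decimal places (5 s.f.).
Carrying full precision, 359.427 × 0.4318 = 155.2005786 cm; 0.4318 has 4 s.f., so the result keeps min(5, 4) = 4 s.f.
Rounded to 4 significant figures: 155.2 cm.

155.2 cm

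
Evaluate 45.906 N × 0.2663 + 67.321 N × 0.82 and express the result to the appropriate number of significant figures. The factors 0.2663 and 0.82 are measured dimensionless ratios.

45.906 × 0.2663 = 12.2247678 → 12.22 N (4 s.f., last digit at the 10^-2 place).
67.321 × 0.82 = 55.20322 → 55 N (2 s.f., last digit at the 10^0 place).
Sum: 67.4279878 N; keep the coarser place, 10^0.
Result: 67 N.

67 N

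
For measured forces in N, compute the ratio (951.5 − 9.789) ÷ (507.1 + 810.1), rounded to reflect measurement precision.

951.5 − 9.789 = 941.711, limited to 1 d.p. → 4 s.f.; 507.1 + 810.1 = 1317.2, limited to 1 d.p. → 5 s.f.
Carrying full precision, 941.711 ÷ 1317.2 = 0.714933950805…; keep min(4, 5) = 4 s.f.
Rounded to 4 significant figures: 0.7149.

0.7149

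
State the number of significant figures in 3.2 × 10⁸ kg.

3.2 × 10⁸: in scientific notation every digit of the coefficient is significant.

2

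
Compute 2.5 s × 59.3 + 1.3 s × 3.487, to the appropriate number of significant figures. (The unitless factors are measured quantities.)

1.5 × 10^2 s

2.5 × 59.3 = 148.25 → 1.5 × 10^2 s (2 s.f., last digit at the 10^1 place).
1.3 × 3.487 = 4.5331 → 4.5 s (2 s.f., last digit at the 10^-1 place).
Sum: 152.7831 s; keep the coarser place, 10^1.
Result: 1.5 × 10^2 s.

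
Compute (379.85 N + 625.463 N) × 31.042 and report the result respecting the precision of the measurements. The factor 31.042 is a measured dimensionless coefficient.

31207 N

379.85 N + 625.463 N = 1005.313 N; the sum is limited to 2 decimal places (6 s.f.).
Carrying full precision, 1005.313 × 31.042 = 31206.926146 N; 31.042 has 5 s.f., so the result keeps min(6, 5) = 5 s.f.
Rounded to 5 significant figures: 31207 N.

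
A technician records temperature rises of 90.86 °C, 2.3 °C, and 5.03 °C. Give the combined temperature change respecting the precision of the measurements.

90.86 °C + 2.3 °C + 5.03 °C = 98.19 °C.
Addition/subtraction keeps the fewest decimal places: 90.86 → 2 decimal places, 2.3 → 1 decimal place, 5.03 → 2 decimal places; limit is 1.
Rounded to 1 decimal place: 98.2 °C.

98.2 °C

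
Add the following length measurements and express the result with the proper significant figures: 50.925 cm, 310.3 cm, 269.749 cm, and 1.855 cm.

6.328 × 10² cm

50.925 cm + 310.3 cm + 269.749 cm + 1.855 cm = 632.829 cm.
Addition/subtraction keeps the fewest decimal places: 50.925 → 3 decimal places, 310.3 → 1 decimal place, 269.749 → 3 decimal places, 1.855 → 3 decimal places; limit is 1.
Rounded to 1 decimal place: 6.328 × 10² cm.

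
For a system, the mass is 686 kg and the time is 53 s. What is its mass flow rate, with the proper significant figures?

mass flow rate = 686 kg ÷ 53 s = 12.9433962264… kg/s.
686 has 3 significant figures; 53 has 2.
Division/multiplication keeps the fewest: 2 significant figures.
Rounded: 13 kg/s.

13 kg/s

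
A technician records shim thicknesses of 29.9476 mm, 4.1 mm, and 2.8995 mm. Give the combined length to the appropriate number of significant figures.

29.9476 mm + 4.1 mm + 2.8995 mm = 36.9471 mm.
Addition/subtraction keeps the fewest decimal places: 29.9476 → 4 decimal places, 4.1 → 1 decimal place, 2.8995 → 4 decimal places; limit is 1.
Rounded to 1 decimal place: 36.9 mm.

36.9 mm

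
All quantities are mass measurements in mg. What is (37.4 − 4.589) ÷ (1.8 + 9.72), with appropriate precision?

2.85

37.4 − 4.589 = 32.811, limited to 1 d.p. → 3 s.f.; 1.8 + 9.72 = 11.52, limited to 1 d.p. → 3 s.f.
Carrying full precision, 32.811 ÷ 11.52 = 2.84817708333…; keep min(3, 3) = 3 s.f.
Rounded to 3 significant figures: 2.85.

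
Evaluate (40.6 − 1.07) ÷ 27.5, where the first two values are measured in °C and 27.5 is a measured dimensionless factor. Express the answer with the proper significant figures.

1.44 °C

40.6 °C − 1.07 °C = 39.53 °C; the difference is limited to 1 decimal place (3 s.f.).
Carrying full precision, 39.53 ÷ 27.5 = 1.43745454545… °C; 27.5 has 3 s.f., so the result keeps min(3, 3) = 3 s.f.
Rounded to 3 significant figures: 1.44 °C.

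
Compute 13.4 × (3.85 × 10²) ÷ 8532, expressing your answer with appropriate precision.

0.605

13.4 × (3.85 × 10²) ÷ 8532 = 0.604664791374…
Multiplication/division keeps the fewest significant figures: 13.4 → 3 s.f., 3.85 × 10² → 3 s.f., 8532 → 4 s.f.; limit is 3.
Rounded to 3 significant figures: 0.605.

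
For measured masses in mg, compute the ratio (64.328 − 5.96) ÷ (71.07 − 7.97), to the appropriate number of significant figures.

64.328 − 5.96 = 58.368, limited to 2 d.p. → 4 s.f.; 71.07 − 7.97 = 63.10, limited to 2 d.p. → 4 s.f.
Carrying full precision, 58.368 ÷ 63.10 = 0.92500792393…; keep min(4, 4) = 4 s.f.
Rounded to 4 significant figures: 0.9250.

0.9250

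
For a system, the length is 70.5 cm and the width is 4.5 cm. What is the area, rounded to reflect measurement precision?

3.2 × 10² cm²

area = 70.5 cm × 4.5 cm = 317.25 cm².
70.5 has 3 significant figures; 4.5 has 2.
Division/multiplication keeps the fewest: 2 significant figures.
Rounded: 3.2 × 10² cm².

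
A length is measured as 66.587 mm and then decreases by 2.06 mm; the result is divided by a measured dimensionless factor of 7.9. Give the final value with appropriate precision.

66.587 mm − 2.06 mm = 64.527 mm; the difference is limited to 2 decimal places (4 s.f.).
Carrying full precision, 64.527 ÷ 7.9 = 8.16797468354… mm; 7.9 has 2 s.f., so the result keeps min(4, 2) = 2 s.f.
Rounded to 2 significant figures: 8.2 mm.

8.2 mm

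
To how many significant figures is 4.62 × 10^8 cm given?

3

4.62 × 10^8: in scientific notation every digit of the coefficient is significant.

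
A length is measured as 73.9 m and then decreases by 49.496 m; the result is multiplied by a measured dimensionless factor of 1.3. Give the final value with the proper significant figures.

32 m

73.9 m − 49.496 m = 24.404 m; the difference is limited to 1 decimal place (3 s.f.).
Carrying full precision, 24.404 × 1.3 = 31.7252 m; 1.3 has 2 s.f., so the result keeps min(3, 2) = 2 s.f.
Rounded to 2 significant figures: 32 m.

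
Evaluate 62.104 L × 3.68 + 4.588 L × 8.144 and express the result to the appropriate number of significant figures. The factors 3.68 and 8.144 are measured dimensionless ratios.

266 L

62.104 × 3.68 = 228.54272 → 229 L (3 s.f., last digit at the 10^0 place).
4.588 × 8.144 = 37.364672 → 37.36 L (4 s.f., last digit at the 10^-2 place).
Sum: 265.907392 L; keep the coarser place, 10^0.
Result: 266 L.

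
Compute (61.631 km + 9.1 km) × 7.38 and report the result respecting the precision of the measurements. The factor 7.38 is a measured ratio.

61.631 km + 9.1 km = 70.731 km; the sum is limited to 1 decimal place (3 s.f.).
Carrying full precision, 70.731 × 7.38 = 521.99478 km; 7.38 has 3 s.f., so the result keeps min(3, 3) = 3 s.f.
Rounded to 3 significant figures: 522 km.

522 km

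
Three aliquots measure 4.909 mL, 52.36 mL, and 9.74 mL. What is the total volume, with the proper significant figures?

67.01 mL

4.909 mL + 52.36 mL + 9.74 mL = 67.009 mL.
Addition/subtraction keeps the fewest decimal places: 4.909 → 3 decimal places, 52.36 → 2 decimal places, 9.74 → 2 decimal places; limit is 2.
Rounded to 2 decimal places: 67.01 mL.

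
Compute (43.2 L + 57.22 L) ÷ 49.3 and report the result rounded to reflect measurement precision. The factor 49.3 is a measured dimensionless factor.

43.2 L + 57.22 L = 100.42 L; the sum is limited to 1 decimal place (4 s.f.).
Carrying full precision, 100.42 ÷ 49.3 = 2.0369168357… L; 49.3 has 3 s.f., so the result keeps min(4, 3) = 3 s.f.
Rounded to 3 significant figures: 2.04 L.

2.04 L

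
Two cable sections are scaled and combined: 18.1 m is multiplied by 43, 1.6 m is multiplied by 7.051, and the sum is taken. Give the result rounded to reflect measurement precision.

18.1 × 43 = 778.3 → 7.8 × 10² m (2 s.f., last digit at the 10^1 place).
1.6 × 7.051 = 11.2816 → 11 m (2 s.f., last digit at the 10^0 place).
Sum: 789.5816 m; keep the coarser place, 10^1.
Result: 7.9 × 10² m.

7.9 × 10² m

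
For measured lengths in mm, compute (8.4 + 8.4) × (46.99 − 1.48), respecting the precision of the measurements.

8.4 + 8.4 = 16.8, limited to 1 d.p. → 3 s.f.; 46.99 − 1.48 = 45.51, limited to 2 d.p. → 4 s.f.
Carrying full precision, 16.8 × 45.51 = 764.568; keep min(3, 4) = 3 s.f.
Rounded to 3 significant figures: 7.65 × 10² mm².

7.65 × 10² mm²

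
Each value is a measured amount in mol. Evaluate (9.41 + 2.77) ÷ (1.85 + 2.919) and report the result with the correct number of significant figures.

9.41 + 2.77 = 12.18, limited to 2 d.p. → 4 s.f.; 1.85 + 2.919 = 4.769, limited to 2 d.p. → 3 s.f.
Carrying full precision, 12.18 ÷ 4.769 = 2.55399454812…; keep min(4, 3) = 3 s.f.
Rounded to 3 significant figures: 2.55.

2.55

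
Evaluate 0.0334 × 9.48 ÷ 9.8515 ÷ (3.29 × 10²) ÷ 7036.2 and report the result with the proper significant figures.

0.0334 × 9.48 ÷ 9.8515 ÷ (3.29 × 10²) ÷ 7036.2 = 1.38841203318 × 10^-8…
Multiplication/division keeps the fewest significant figures: 0.0334 → 3 s.f., 9.48 → 3 s.f., 9.8515 → 5 s.f., 3.29 × 10² → 3 s.f., 7036.2 → 5 s.f.; limit is 3.
Rounded to 3 significant figures: 1.39 × 10⁻⁸.

1.39 × 10⁻⁸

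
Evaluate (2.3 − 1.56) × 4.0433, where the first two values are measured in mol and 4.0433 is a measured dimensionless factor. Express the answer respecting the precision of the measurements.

3 mol

2.3 mol − 1.56 mol = 0.74 mol; the difference is limited to 1 decimal place (1 s.f.).
Carrying full precision, 0.74 × 4.0433 = 2.992042 mol; 4.0433 has 5 s.f., so the result keeps min(1, 5) = 1 s.f.
Rounded to 1 significant figure: 3 mol.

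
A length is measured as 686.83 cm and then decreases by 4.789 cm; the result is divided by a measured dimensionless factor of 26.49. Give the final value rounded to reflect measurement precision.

25.75 cm

686.83 cm − 4.789 cm = 682.041 cm; the difference is limited to 2 decimal places (5 s.f.).
Carrying full precision, 682.041 ÷ 26.49 = 25.7471121178… cm; 26.49 has 4 s.f., so the result keeps min(5, 4) = 4 s.f.
Rounded to 4 significant figures: 25.75 cm.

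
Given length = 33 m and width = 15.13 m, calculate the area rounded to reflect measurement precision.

area = 33 m × 15.13 m = 499.29 m².
33 has 2 significant figures; 15.13 has 4.
Division/multiplication keeps the fewest: 2 significant figures.
Rounded: 5.0 × 10² m².

5.0 × 10² m²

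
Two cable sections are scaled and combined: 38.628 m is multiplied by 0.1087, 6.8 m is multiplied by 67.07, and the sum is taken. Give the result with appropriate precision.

38.628 × 0.1087 = 4.1988636 → 4.199 m (4 s.f., last digit at the 10^-3 place).
6.8 × 67.07 = 456.076 → 4.6 × 10² m (2 s.f., last digit at the 10^1 place).
Sum: 460.2748636 m; keep the coarser place, 10^1.
Result: 4.6 × 10² m.

4.6 × 10² m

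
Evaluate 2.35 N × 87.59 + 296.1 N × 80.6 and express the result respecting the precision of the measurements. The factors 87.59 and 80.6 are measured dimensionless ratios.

2.35 × 87.59 = 205.8365 → 206 N (3 s.f., last digit at the 10^0 place).
296.1 × 80.6 = 23865.66 → 2.39 × 10⁴ N (3 s.f., last digit at the 10^2 place).
Sum: 24071.4965 N; keep the coarser place, 10^2.
Result: 2.41 × 10⁴ N.

2.41 × 10⁴ N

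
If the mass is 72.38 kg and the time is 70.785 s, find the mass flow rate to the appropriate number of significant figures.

1.023 kg/s

mass flow rate = 72.38 kg ÷ 70.785 s = 1.02253302253… kg/s.
72.38 has 4 significant figures; 70.785 has 5.
Division/multiplication keeps the fewest: 4 significant figures.
Rounded: 1.023 kg/s.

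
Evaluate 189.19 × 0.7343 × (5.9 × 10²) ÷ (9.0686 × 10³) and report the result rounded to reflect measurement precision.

9.0

189.19 × 0.7343 × (5.9 × 10²) ÷ (9.0686 × 10³) = 9.0382317039…
Multiplication/division keeps the fewest significant figures: 189.19 → 5 s.f., 0.7343 → 4 s.f., 5.9 × 10² → 2 s.f., 9.0686 × 10³ → 5 s.f.; limit is 2.
Rounded to 2 significant figures: 9.0.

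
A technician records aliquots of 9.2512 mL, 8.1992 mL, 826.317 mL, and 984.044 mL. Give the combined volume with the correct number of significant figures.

9.2512 mL + 8.1992 mL + 826.317 mL + 984.044 mL = 1827.8114 mL.
Addition/subtraction keeps the fewest decimal places: 9.2512 → 4 decimal places, 8.1992 → 4 decimal places, 826.317 → 3 decimal places, 984.044 → 3 decimal places; limit is 3.
Rounded to 3 decimal places: 1827.811 mL.

1827.811 mL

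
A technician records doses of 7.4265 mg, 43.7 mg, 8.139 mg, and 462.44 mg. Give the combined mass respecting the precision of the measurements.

521.7 mg

7.4265 mg + 43.7 mg + 8.139 mg + 462.44 mg = 521.7055 mg.
Addition/subtraction keeps the fewest decimal places: 7.4265 → 4 decimal places, 43.7 → 1 decimal place, 8.139 → 3 decimal places, 462.44 → 2 decimal places; limit is 1.
Rounded to 1 decimal place: 521.7 mg.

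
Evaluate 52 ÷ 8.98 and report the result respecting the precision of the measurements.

52 ÷ 8.98 = 5.79064587973…
Multiplication/division keeps the fewest significant figures: 52 → 2 s.f., 8.98 → 3 s.f.; limit is 2.
Rounded to 2 significant figures: 5.8.

5.8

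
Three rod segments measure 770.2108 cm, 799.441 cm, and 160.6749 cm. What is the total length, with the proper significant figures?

1730.327 cm

770.2108 cm + 799.441 cm + 160.6749 cm = 1730.3267 cm.
Addition/subtraction keeps the fewest decimal places: 770.2108 → 4 decimal places, 799.441 → 3 decimal places, 160.6749 → 4 decimal places; limit is 3.
Rounded to 3 decimal places: 1730.327 cm.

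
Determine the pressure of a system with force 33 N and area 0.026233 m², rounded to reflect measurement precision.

pressure = 33 N ÷ 0.026233 m² = 1257.9575344… Pa.
33 has 2 significant figures; 0.026233 has 5.
Division/multiplication keeps the fewest: 2 significant figures.
Rounded: 1.3 × 10^3 Pa.

1.3 × 10^3 Pa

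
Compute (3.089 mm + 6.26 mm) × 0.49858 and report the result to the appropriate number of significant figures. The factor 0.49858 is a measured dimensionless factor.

3.089 mm + 6.26 mm = 9.349 mm; the sum is limited to 2 decimal places (3 s.f.).
Carrying full precision, 9.349 × 0.49858 = 4.66122442 mm; 0.49858 has 5 s.f., so the result keeps min(3, 5) = 3 s.f.
Rounded to 3 significant figures: 4.66 mm.

4.66 mm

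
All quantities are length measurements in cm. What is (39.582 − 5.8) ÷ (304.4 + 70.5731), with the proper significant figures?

39.582 − 5.8 = 33.782, limited to 1 d.p. → 3 s.f.; 304.4 + 70.5731 = 374.9731, limited to 1 d.p. → 4 s.f.
Carrying full precision, 33.782 ÷ 374.9731 = 0.0900917959182…; keep min(3, 4) = 3 s.f.
Rounded to 3 significant figures: 0.0901.

0.0901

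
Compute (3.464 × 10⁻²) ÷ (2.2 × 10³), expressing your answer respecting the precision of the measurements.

(3.464 × 10⁻²) ÷ (2.2 × 10³) = 0.0000157454545455…
Multiplication/division keeps the fewest significant figures: 3.464 × 10⁻² → 4 s.f., 2.2 × 10³ → 2 s.f.; limit is 2.
Rounded to 2 significant figures: 1.6 × 10⁻⁵.

1.6 × 10⁻⁵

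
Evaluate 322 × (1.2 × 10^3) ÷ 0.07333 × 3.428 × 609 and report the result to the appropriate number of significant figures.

322 × (1.2 × 10^3) ÷ 0.07333 × 3.428 × 609 = 1.10005281986 × 10^10…
Multiplication/division keeps the fewest significant figures: 322 → 3 s.f., 1.2 × 10^3 → 2 s.f., 0.07333 → 4 s.f., 3.428 → 4 s.f., 609 → 3 s.f.; limit is 2.
Rounded to 2 significant figures: 1.1 × 10^10.

1.1 × 10^10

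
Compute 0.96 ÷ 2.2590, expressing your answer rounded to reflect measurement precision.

0.96 ÷ 2.2590 = 0.424966799469…
Multiplication/division keeps the fewest significant figures: 0.96 → 2 s.f., 2.2590 → 5 s.f.; limit is 2.
Rounded to 2 significant figures: 0.42.

0.42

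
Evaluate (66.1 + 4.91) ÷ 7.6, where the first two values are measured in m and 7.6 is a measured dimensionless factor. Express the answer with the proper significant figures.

66.1 m + 4.91 m = 71.01 m; the sum is limited to 1 decimal place (3 s.f.).
Carrying full precision, 71.01 ÷ 7.6 = 9.34342105263… m; 7.6 has 2 s.f., so the result keeps min(3, 2) = 2 s.f.
Rounded to 2 significant figures: 9.3 m.

9.3 m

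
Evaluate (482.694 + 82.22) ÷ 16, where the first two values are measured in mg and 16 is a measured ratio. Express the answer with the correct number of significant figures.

35 mg

482.694 mg + 82.22 mg = 564.914 mg; the sum is limited to 2 decimal places (5 s.f.).
Carrying full precision, 564.914 ÷ 16 = 35.307125 mg; 16 has 2 s.f., so the result keeps min(5, 2) = 2 s.f.
Rounded to 2 significant figures: 35 mg.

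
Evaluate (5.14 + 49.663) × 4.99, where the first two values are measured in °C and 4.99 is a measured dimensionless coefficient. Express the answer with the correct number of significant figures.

5.14 °C + 49.663 °C = 54.803 °C; the sum is limited to 2 decimal places (4 s.f.).
Carrying full precision, 54.803 × 4.99 = 273.46697 °C; 4.99 has 3 s.f., so the result keeps min(4, 3) = 3 s.f.
Rounded to 3 significant figures: 273 °C.

273 °C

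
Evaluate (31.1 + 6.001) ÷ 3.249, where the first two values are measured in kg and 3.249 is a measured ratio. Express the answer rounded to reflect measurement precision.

11.4 kg

31.1 kg + 6.001 kg = 37.101 kg; the sum is limited to 1 decimal place (3 s.f.).
Carrying full precision, 37.101 ÷ 3.249 = 11.4192059095… kg; 3.249 has 4 s.f., so the result keeps min(3, 4) = 3 s.f.
Rounded to 3 significant figures: 11.4 kg.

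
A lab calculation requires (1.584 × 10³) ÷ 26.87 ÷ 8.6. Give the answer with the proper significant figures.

6.9

(1.584 × 10³) ÷ 26.87 ÷ 8.6 = 6.85470958361…
Multiplication/division keeps the fewest significant figures: 1.584 × 10³ → 4 s.f., 26.87 → 4 s.f., 8.6 → 2 s.f.; limit is 2.
Rounded to 2 significant figures: 6.9.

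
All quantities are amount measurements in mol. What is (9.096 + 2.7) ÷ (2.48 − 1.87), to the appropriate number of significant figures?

9.096 + 2.7 = 11.796, limited to 1 d.p. → 3 s.f.; 2.48 − 1.87 = 0.61, limited to 2 d.p. → 2 s.f.
Carrying full precision, 11.796 ÷ 0.61 = 19.337704918…; keep min(3, 2) = 2 s.f.
Rounded to 2 significant figures: 19.

19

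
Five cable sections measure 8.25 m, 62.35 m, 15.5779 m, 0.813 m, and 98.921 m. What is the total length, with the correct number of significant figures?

185.91 m

8.25 m + 62.35 m + 15.5779 m + 0.813 m + 98.921 m = 185.9119 m.
Addition/subtraction keeps the fewest decimal places: 8.25 → 2 decimal places, 62.35 → 2 decimal places, 15.5779 → 4 decimal places, 0.813 → 3 decimal places, 98.921 → 3 decimal places; limit is 2.
Rounded to 2 decimal places: 185.91 m.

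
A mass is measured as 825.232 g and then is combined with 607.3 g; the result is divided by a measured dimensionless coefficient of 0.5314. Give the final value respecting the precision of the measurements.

2696 g

825.232 g + 607.3 g = 1432.532 g; the sum is limited to 1 decimal place (5 s.f.).
Carrying full precision, 1432.532 ÷ 0.5314 = 2695.76966504… g; 0.5314 has 4 s.f., so the result keeps min(5, 4) = 4 s.f.
Rounded to 4 significant figures: 2696 g.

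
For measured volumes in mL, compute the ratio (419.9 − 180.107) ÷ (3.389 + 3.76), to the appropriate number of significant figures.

419.9 − 180.107 = 239.793, limited to 1 d.p. → 4 s.f.; 3.389 + 3.76 = 7.149, limited to 2 d.p. → 3 s.f.
Carrying full precision, 239.793 ÷ 7.149 = 33.5421737306…; keep min(4, 3) = 3 s.f.
Rounded to 3 significant figures: 33.5.

33.5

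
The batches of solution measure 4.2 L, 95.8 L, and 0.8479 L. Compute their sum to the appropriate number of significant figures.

100.8 L

4.2 L + 95.8 L + 0.8479 L = 100.8479 L.
Addition/subtraction keeps the fewest decimal places: 4.2 → 1 decimal place, 95.8 → 1 decimal place, 0.8479 → 4 decimal places; limit is 1.
Rounded to 1 decimal place: 100.8 L.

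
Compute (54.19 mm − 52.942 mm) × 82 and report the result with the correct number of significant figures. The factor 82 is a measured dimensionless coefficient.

1.0 × 10² mm

54.19 mm − 52.942 mm = 1.248 mm; the difference is limited to 2 decimal places (3 s.f.).
Carrying full precision, 1.248 × 82 = 102.336 mm; 82 has 2 s.f., so the result keeps min(3, 2) = 2 s.f.
Rounded to 2 significant figures: 1.0 × 10² mm.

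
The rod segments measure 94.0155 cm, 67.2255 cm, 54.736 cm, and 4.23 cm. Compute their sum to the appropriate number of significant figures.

220.21 cm

94.0155 cm + 67.2255 cm + 54.736 cm + 4.23 cm = 220.2070 cm.
Addition/subtraction keeps the fewest decimal places: 94.0155 → 4 decimal places, 67.2255 → 4 decimal places, 54.736 → 3 decimal places, 4.23 → 2 decimal places; limit is 2.
Rounded to 2 decimal places: 220.21 cm.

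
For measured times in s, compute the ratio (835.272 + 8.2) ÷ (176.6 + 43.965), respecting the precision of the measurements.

3.824

835.272 + 8.2 = 843.472, limited to 1 d.p. → 4 s.f.; 176.6 + 43.965 = 220.565, limited to 1 d.p. → 4 s.f.
Carrying full precision, 843.472 ÷ 220.565 = 3.82414254301…; keep min(4, 4) = 4 s.f.
Rounded to 4 significant figures: 3.824.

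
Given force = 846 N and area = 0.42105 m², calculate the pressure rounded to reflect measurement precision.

2.01 × 10^3 Pa

pressure = 846 N ÷ 0.42105 m² = 2009.26255789… Pa.
846 has 3 significant figures; 0.42105 has 5.
Division/multiplication keeps the fewest: 3 significant figures.
Rounded: 2.01 × 10^3 Pa.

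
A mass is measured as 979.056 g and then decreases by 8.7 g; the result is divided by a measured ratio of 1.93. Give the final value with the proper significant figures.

503 g

979.056 g − 8.7 g = 970.356 g; the difference is limited to 1 decimal place (4 s.f.).
Carrying full precision, 970.356 ÷ 1.93 = 502.775129534… g; 1.93 has 3 s.f., so the result keeps min(4, 3) = 3 s.f.
Rounded to 3 significant figures: 503 g.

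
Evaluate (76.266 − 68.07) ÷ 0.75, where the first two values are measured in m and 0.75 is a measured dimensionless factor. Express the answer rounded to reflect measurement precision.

76.266 m − 68.07 m = 8.196 m; the difference is limited to 2 decimal places (3 s.f.).
Carrying full precision, 8.196 ÷ 0.75 = 10.928 m; 0.75 has 2 s.f., so the result keeps min(3, 2) = 2 s.f.
Rounded to 2 significant figures: 11 m.

11 m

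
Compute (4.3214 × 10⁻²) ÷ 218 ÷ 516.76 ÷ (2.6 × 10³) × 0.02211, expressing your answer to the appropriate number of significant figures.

(4.3214 × 10⁻²) ÷ 218 ÷ 516.76 ÷ (2.6 × 10³) × 0.02211 = 3.26207903454 × 10^-12…
Multiplication/division keeps the fewest significant figures: 4.3214 × 10⁻² → 5 s.f., 218 → 3 s.f., 516.76 → 5 s.f., 2.6 × 10³ → 2 s.f., 0.02211 → 4 s.f.; limit is 2.
Rounded to 2 significant figures: 3.3 × 10⁻¹².

3.3 × 10⁻¹²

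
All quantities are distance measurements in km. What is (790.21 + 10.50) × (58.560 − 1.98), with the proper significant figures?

4.530 × 10⁴ km²

790.21 + 10.50 = 800.71, limited to 2 d.p. → 5 s.f.; 58.560 − 1.98 = 56.580, limited to 2 d.p. → 4 s.f.
Carrying full precision, 800.71 × 56.580 = 45304.1718; keep min(5, 4) = 4 s.f.
Rounded to 4 significant figures: 4.530 × 10⁴ km².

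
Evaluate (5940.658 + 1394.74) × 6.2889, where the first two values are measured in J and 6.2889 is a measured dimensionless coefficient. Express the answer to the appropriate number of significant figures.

46132 J

5940.658 J + 1394.74 J = 7335.398 J; the sum is limited to 2 decimal places (6 s.f.).
Carrying full precision, 7335.398 × 6.2889 = 46131.5844822 J; 6.2889 has 5 s.f., so the result keeps min(6, 5) = 5 s.f.
Rounded to 5 significant figures: 46132 J.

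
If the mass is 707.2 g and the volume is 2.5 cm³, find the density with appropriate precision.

density = 707.2 g ÷ 2.5 cm³ = 282.88 g/cm³.
707.2 has 4 significant figures; 2.5 has 2.
Division/multiplication keeps the fewest: 2 significant figures.
Rounded: 2.8 × 10^2 g/cm³.

2.8 × 10^2 g/cm³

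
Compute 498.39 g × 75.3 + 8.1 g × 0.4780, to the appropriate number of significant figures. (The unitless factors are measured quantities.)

3.75 × 10^4 g

498.39 × 75.3 = 37528.767 → 3.75 × 10^4 g (3 s.f., last digit at the 10^2 place).
8.1 × 0.4780 = 3.8718 → 3.9 g (2 s.f., last digit at the 10^-1 place).
Sum: 37532.6388 g; keep the coarser place, 10^2.
Result: 3.75 × 10^4 g.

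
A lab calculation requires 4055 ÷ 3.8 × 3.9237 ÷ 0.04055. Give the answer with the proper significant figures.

1.0 × 10^5

4055 ÷ 3.8 × 3.9237 ÷ 0.04055 = 103255.263158…
Multiplication/division keeps the fewest significant figures: 4055 → 4 s.f., 3.8 → 2 s.f., 3.9237 → 5 s.f., 0.04055 → 4 s.f.; limit is 2.
Rounded to 2 significant figures: 1.0 × 10^5.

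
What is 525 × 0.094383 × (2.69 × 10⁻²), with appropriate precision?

525 × 0.094383 × (2.69 × 10⁻²) = 1.3329239175
Multiplication/division keeps the fewest significant figures: 525 → 3 s.f., 0.094383 → 5 s.f., 2.69 × 10⁻² → 3 s.f.; limit is 3.
Rounded to 3 significant figures: 1.33.

1.33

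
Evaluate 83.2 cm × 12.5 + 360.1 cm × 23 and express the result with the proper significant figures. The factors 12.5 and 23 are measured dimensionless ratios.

83.2 × 12.5 = 1040 → 1.04 × 10³ cm (3 s.f., last digit at the 10^1 place).
360.1 × 23 = 8282.3 → 8.3 × 10³ cm (2 s.f., last digit at the 10^2 place).
Sum: 9322.3 cm; keep the coarser place, 10^2.
Result: 9.3 × 10³ cm.

9.3 × 10³ cm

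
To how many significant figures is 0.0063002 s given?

5

0.0063002: leading zeros are not significant; zeros between nonzero digits are significant.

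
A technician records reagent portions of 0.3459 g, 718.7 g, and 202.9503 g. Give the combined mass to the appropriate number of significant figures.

0.3459 g + 718.7 g + 202.9503 g = 921.9962 g.
Addition/subtraction keeps the fewest decimal places: 0.3459 → 4 decimal places, 718.7 → 1 decimal place, 202.9503 → 4 decimal places; limit is 1.
Rounded to 1 decimal place: 922.0 g.

922.0 g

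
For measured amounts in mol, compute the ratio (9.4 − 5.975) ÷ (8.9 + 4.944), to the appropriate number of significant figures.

0.25

9.4 − 5.975 = 3.425, limited to 1 d.p. → 2 s.f.; 8.9 + 4.944 = 13.844, limited to 1 d.p. → 3 s.f.
Carrying full precision, 3.425 ÷ 13.844 = 0.247399595493…; keep min(2, 3) = 2 s.f.
Rounded to 2 significant figures: 0.25.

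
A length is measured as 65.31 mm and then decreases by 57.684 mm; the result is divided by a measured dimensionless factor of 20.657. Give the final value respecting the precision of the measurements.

65.31 mm − 57.684 mm = 7.626 mm; the difference is limited to 2 decimal places (3 s.f.).
Carrying full precision, 7.626 ÷ 20.657 = 0.369172677543… mm; 20.657 has 5 s.f., so the result keeps min(3, 5) = 3 s.f.
Rounded to 3 significant figures: 3.69 × 10⁻¹ mm.

3.69 × 10⁻¹ mm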